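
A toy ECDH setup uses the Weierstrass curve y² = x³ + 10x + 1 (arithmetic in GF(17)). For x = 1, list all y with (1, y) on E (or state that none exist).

none

x³ + 10x + 1 = 12 ≡ 12 (mod 17).
12 is a non-residue mod 17; no y exists.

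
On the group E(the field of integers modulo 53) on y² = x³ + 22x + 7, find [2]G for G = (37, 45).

(41, 20)

tangent at (37, 45): λ = (3·37² + 22)/(2·45) ≡ 48/37. 37⁻¹ ≡ 43 (mod 53), so λ ≡ 48·43 ≡ 50.
  x = λ² - 37 - 37 = 2500 - 74 ≡ 41; y = λ·(37 - 41) - 45 ≡ 20. → (41, 20)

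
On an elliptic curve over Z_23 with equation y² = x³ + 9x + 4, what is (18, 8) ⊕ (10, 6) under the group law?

(8, 6)

(18, 8) + (10, 6). λ = (6 - 8)/(10 - 18) ≡ 21/15 mod 23. 15⁻¹ ≡ 20 (mod 23) since 15·20 = 300 ≡ 1, so λ ≡ 6.
  x = λ² - 18 - 10 = 36 - 28 ≡ 8; y = λ·(18 - 8) - 8 ≡ 6. → (8, 6)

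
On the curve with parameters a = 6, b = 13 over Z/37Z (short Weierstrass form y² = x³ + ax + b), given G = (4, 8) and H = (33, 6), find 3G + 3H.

First 3G:
Repeated addition: build up to 3G.
2G: tangent at (4, 8): λ = (3·4² + 6)/(2·8) ≡ 17/16. 16⁻¹ ≡ 7 (mod 37), so λ ≡ 17·7 ≡ 8.
  x = λ² - 4 - 4 = 64 - 8 ≡ 19; y = λ·(4 - 19) - 8 ≡ 20. → (19, 20)
3G: (19, 20) + (4, 8). λ = (8 - 20)/(4 - 19) ≡ 25/22 mod 37. 22⁻¹ ≡ 32 (mod 37) since 22·32 = 704 ≡ 1, so λ ≡ 23.
  x = λ² - 19 - 4 = 529 - 23 ≡ 25; y = λ·(19 - 25) - 20 ≡ 27. → (25, 27)
3G = (25, 27).
Next 3H:
Repeated addition: build up to 3H.
2H: tangent at (33, 6): λ = (3·33² + 6)/(2·6) ≡ 17/12. 12⁻¹ ≡ 34 (mod 37) since 12·34 = 408 ≡ 1, so λ ≡ 17·34 ≡ 23.
  x = λ² - 33 - 33 = 529 - 66 ≡ 19; y = λ·(33 - 19) - 6 ≡ 20. → (19, 20)
3H: (19, 20) + (33, 6). λ = (6 - 20)/(33 - 19) ≡ 23/14 mod 37. 14⁻¹ ≡ 8 (mod 37), so λ ≡ 36.
  x = λ² - 19 - 33 = 1296 - 52 ≡ 23; y = λ·(19 - 23) - 20 ≡ 21. → (23, 21)
3H = (23, 21).
Finally 3G + 3H:
(25, 27) + (23, 21). λ = (21 - 27)/(23 - 25) ≡ 31/35 mod 37. 35⁻¹ ≡ 18 (mod 37) since 35·18 = 630 ≡ 1, so λ ≡ 3.
  x = λ² - 25 - 23 = 9 - 48 ≡ 35; y = λ·(25 - 35) - 27 ≡ 17. → (35, 17)

(35, 17)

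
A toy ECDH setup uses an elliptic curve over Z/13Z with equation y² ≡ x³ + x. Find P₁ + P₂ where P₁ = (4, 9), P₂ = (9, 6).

(4, 9) + (9, 6). λ = (6 - 9)/(9 - 4) ≡ 10/5 mod 13. 5⁻¹ ≡ 8 (mod 13) since 5·8 = 40 ≡ 1, so λ ≡ 2.
  x = λ² - 4 - 9 = 4 - 13 ≡ 4; y = λ·(4 - 4) - 9 ≡ 4. → (4, 4)

(4, 4)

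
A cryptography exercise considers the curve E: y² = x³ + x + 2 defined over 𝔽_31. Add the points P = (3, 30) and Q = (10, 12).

(5, 15)

(3, 30) + (10, 12). λ = (12 - 30)/(10 - 3) ≡ 13/7 mod 31. 7⁻¹ ≡ 9 (mod 31), so λ ≡ 24.
  x = λ² - 3 - 10 = 576 - 13 ≡ 5; y = λ·(3 - 5) - 30 ≡ 15. → (5, 15)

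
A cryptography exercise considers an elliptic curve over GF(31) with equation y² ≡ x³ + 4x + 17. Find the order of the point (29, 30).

8

2P: tangent at (29, 30): λ = (3·29² + 4)/(2·30) ≡ 16/29. 29⁻¹ ≡ 15 (mod 31), so λ ≡ 16·15 ≡ 23.
  x = λ² - 29 - 29 = 529 - 58 ≡ 6; y = λ·(29 - 6) - 30 ≡ 3. → (6, 3)
3P: (6, 3) + (29, 30). λ = (30 - 3)/(29 - 6) ≡ 27/23 mod 31. 23⁻¹ ≡ 27 (mod 31) since 23·27 = 621 ≡ 1, so λ ≡ 16.
  x = λ² - 6 - 29 = 256 - 35 ≡ 4; y = λ·(6 - 4) - 3 ≡ 29. → (4, 29)
4P: (4, 29) + (29, 30). λ = (30 - 29)/(29 - 4) ≡ 1/25 mod 31. 25⁻¹ ≡ 5 (mod 31), so λ ≡ 5.
  x = λ² - 4 - 29 = 25 - 33 ≡ 23; y = λ·(4 - 23) - 29 ≡ 0. → (23, 0)
5P: (23, 0) + (29, 30). λ = (30 - 0)/(29 - 23) ≡ 30/6 mod 31. 6⁻¹ ≡ 26 (mod 31) since 6·26 = 156 ≡ 1, so λ ≡ 5.
  x = λ² - 23 - 29 = 25 - 52 ≡ 4; y = λ·(23 - 4) - 0 ≡ 2. → (4, 2)
6P: (4, 2) + (29, 30). λ = (30 - 2)/(29 - 4) ≡ 28/25 mod 31. 25⁻¹ ≡ 5 (mod 31) since 25·5 = 125 ≡ 1, so λ ≡ 16.
  x = λ² - 4 - 29 = 256 - 33 ≡ 6; y = λ·(4 - 6) - 2 ≡ 28. → (6, 28)
7P: (6, 28) + (29, 30). λ = (30 - 28)/(29 - 6) ≡ 2/23 mod 31. 23⁻¹ ≡ 27 (mod 31), so λ ≡ 23.
  x = λ² - 6 - 29 = 529 - 35 ≡ 29; y = λ·(6 - 29) - 28 ≡ 1. → (29, 1)
8P: (29, 1) + (29, 30): same x and y₁ ≡ -y₂, so the sum is O.
8P = O, so the order is 8.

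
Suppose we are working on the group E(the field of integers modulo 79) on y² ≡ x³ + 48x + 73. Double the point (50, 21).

tangent at (50, 21): λ = (3·50² + 48)/(2·21) ≡ 43/42. 42⁻¹ ≡ 32 (mod 79) since 42·32 = 1344 ≡ 1, so λ ≡ 43·32 ≡ 33.
  x = λ² - 50 - 50 = 1089 - 100 ≡ 41; y = λ·(50 - 41) - 21 ≡ 39. → (41, 39)

(41, 39)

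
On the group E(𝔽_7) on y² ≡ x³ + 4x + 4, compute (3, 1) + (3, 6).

The two points share x = 3 and their y-coordinates satisfy 1 + 6 ≡ 0 (mod 7), so they are inverses. Their sum is O.

O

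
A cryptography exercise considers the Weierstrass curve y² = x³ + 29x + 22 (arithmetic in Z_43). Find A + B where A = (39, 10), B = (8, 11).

(39, 10) + (8, 11). λ = (11 - 10)/(8 - 39) ≡ 1/12 mod 43. 12⁻¹ ≡ 18 (mod 43), so λ ≡ 18.
  x = λ² - 39 - 8 = 324 - 47 ≡ 19; y = λ·(39 - 19) - 10 ≡ 6. → (19, 6)

(19, 6)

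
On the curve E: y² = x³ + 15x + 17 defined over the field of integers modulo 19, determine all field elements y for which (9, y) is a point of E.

8, 11

x³ + 15x + 17 = 881 ≡ 7 (mod 19).
Square roots of 7 mod 19: 8 and 11 (since 8² = 64 ≡ 7).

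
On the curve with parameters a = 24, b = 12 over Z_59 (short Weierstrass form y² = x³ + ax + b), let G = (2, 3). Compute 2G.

(32, 53)

tangent at (2, 3): λ = (3·2² + 24)/(2·3) ≡ 36/6. 6⁻¹ ≡ 10 (mod 59) since 6·10 = 60 ≡ 1, so λ ≡ 36·10 ≡ 6.
  x = λ² - 2 - 2 = 36 - 4 ≡ 32; y = λ·(2 - 32) - 3 ≡ 53. → (32, 53)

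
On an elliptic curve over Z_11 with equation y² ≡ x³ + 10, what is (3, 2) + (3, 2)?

tangent at (3, 2): λ = (3·3² + 0)/(2·2) ≡ 5/4. 4⁻¹ ≡ 3 (mod 11) since 4·3 = 12 ≡ 1, so λ ≡ 5·3 ≡ 4.
  x = λ² - 3 - 3 = 16 - 6 ≡ 10; y = λ·(3 - 10) - 2 ≡ 3. → (10, 3)

(10, 3)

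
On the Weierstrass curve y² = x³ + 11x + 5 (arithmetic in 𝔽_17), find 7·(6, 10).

Write G = (6, 10).
Repeated addition: build up to 7G.
2G: tangent at (6, 10): λ = (3·6² + 11)/(2·10) ≡ 0/3. 3⁻¹ ≡ 6 (mod 17) since 3·6 = 18 ≡ 1, so λ ≡ 0·6 ≡ 0.
  x = λ² - 6 - 6 = 0 - 12 ≡ 5; y = λ·(6 - 5) - 10 ≡ 7. → (5, 7)
3G: (5, 7) + (6, 10). λ = (10 - 7)/(6 - 5) ≡ 3/1 mod 17. 1⁻¹ ≡ 1 (mod 17), so λ ≡ 3.
  x = λ² - 5 - 6 = 9 - 11 ≡ 15; y = λ·(5 - 15) - 7 ≡ 14. → (15, 14)
4G: (15, 14) + (6, 10). λ = (10 - 14)/(6 - 15) ≡ 13/8 mod 17. 8⁻¹ ≡ 15 (mod 17) since 8·15 = 120 ≡ 1, so λ ≡ 8.
  x = λ² - 15 - 6 = 64 - 21 ≡ 9; y = λ·(15 - 9) - 14 ≡ 0. → (9, 0)
5G: (9, 0) + (6, 10). λ = (10 - 0)/(6 - 9) ≡ 10/14 mod 17. 14⁻¹ ≡ 11 (mod 17), so λ ≡ 8.
  x = λ² - 9 - 6 = 64 - 15 ≡ 15; y = λ·(9 - 15) - 0 ≡ 3. → (15, 3)
6G: (15, 3) + (6, 10). λ = (10 - 3)/(6 - 15) ≡ 7/8 mod 17. 8⁻¹ ≡ 15 (mod 17), so λ ≡ 3.
  x = λ² - 15 - 6 = 9 - 21 ≡ 5; y = λ·(15 - 5) - 3 ≡ 10. → (5, 10)
7G: (5, 10) + (6, 10). λ = (10 - 10)/(6 - 5) ≡ 0/1 mod 17. 1⁻¹ ≡ 1 (mod 17), so λ ≡ 0.
  x = λ² - 5 - 6 = 0 - 11 ≡ 6; y = λ·(5 - 6) - 10 ≡ 7. → (6, 7)

(6, 7)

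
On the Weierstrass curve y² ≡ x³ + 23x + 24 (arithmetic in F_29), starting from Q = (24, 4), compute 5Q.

(3, 2)

Repeated addition: build up to 5Q.
2Q: tangent at (24, 4): λ = (3·24² + 23)/(2·4) ≡ 11/8. 8⁻¹ ≡ 11 (mod 29) since 8·11 = 88 ≡ 1, so λ ≡ 11·11 ≡ 5.
  x = λ² - 24 - 24 = 25 - 48 ≡ 6; y = λ·(24 - 6) - 4 ≡ 28. → (6, 28)
3Q: (6, 28) + (24, 4). λ = (4 - 28)/(24 - 6) ≡ 5/18 mod 29. 18⁻¹ ≡ 21 (mod 29), so λ ≡ 18.
  x = λ² - 6 - 24 = 324 - 30 ≡ 4; y = λ·(6 - 4) - 28 ≡ 8. → (4, 8)
4Q: (4, 8) + (24, 4). λ = (4 - 8)/(24 - 4) ≡ 25/20 mod 29. 20⁻¹ ≡ 16 (mod 29), so λ ≡ 23.
  x = λ² - 4 - 24 = 529 - 28 ≡ 8; y = λ·(4 - 8) - 8 ≡ 16. → (8, 16)
5Q: (8, 16) + (24, 4). λ = (4 - 16)/(24 - 8) ≡ 17/16 mod 29. 16⁻¹ ≡ 20 (mod 29) since 16·20 = 320 ≡ 1, so λ ≡ 21.
  x = λ² - 8 - 24 = 441 - 32 ≡ 3; y = λ·(8 - 3) - 16 ≡ 2. → (3, 2)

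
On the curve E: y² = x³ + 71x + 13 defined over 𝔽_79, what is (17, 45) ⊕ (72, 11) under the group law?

(17, 45) + (72, 11). λ = (11 - 45)/(72 - 17) ≡ 45/55 mod 79. 55⁻¹ ≡ 23 (mod 79) since 55·23 = 1265 ≡ 1, so λ ≡ 8.
  x = λ² - 17 - 72 = 64 - 89 ≡ 54; y = λ·(17 - 54) - 45 ≡ 54. → (54, 54)

(54, 54)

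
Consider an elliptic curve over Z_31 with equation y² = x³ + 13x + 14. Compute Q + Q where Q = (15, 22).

(8, 17)

tangent at (15, 22): λ = (3·15² + 13)/(2·22) ≡ 6/13. 13⁻¹ ≡ 12 (mod 31), so λ ≡ 6·12 ≡ 10.
  x = λ² - 15 - 15 = 100 - 30 ≡ 8; y = λ·(15 - 8) - 22 ≡ 17. → (8, 17)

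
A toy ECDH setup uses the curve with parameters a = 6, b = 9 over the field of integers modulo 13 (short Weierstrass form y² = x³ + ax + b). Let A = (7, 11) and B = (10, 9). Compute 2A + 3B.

First 2A:
Repeated addition: build up to 2A.
2A: tangent at (7, 11): λ = (3·7² + 6)/(2·11) ≡ 10/9. 9⁻¹ ≡ 3 (mod 13) since 9·3 = 27 ≡ 1, so λ ≡ 10·3 ≡ 4.
  x = λ² - 7 - 7 = 16 - 14 ≡ 2; y = λ·(7 - 2) - 11 ≡ 9. → (2, 9)
2A = (2, 9).
Next 3B:
Repeated addition: build up to 3B.
2B: tangent at (10, 9): λ = (3·10² + 6)/(2·9) ≡ 7/5. 5⁻¹ ≡ 8 (mod 13) since 5·8 = 40 ≡ 1, so λ ≡ 7·8 ≡ 4.
  x = λ² - 10 - 10 = 16 - 20 ≡ 9; y = λ·(10 - 9) - 9 ≡ 8. → (9, 8)
3B: (9, 8) + (10, 9). λ = (9 - 8)/(10 - 9) ≡ 1/1 mod 13. 1⁻¹ ≡ 1 (mod 13), so λ ≡ 1.
  x = λ² - 9 - 10 = 1 - 19 ≡ 8; y = λ·(9 - 8) - 8 ≡ 6. → (8, 6)
3B = (8, 6).
Finally 2A + 3B:
(2, 9) + (8, 6). λ = (6 - 9)/(8 - 2) ≡ 10/6 mod 13. 6⁻¹ ≡ 11 (mod 13) since 6·11 = 66 ≡ 1, so λ ≡ 6.
  x = λ² - 2 - 8 = 36 - 10 ≡ 0; y = λ·(2 - 0) - 9 ≡ 3. → (0, 3)

(0, 3)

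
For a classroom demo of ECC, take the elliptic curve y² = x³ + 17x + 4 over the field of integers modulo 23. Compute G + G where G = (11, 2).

tangent at (11, 2): λ = (3·11² + 17)/(2·2) ≡ 12/4. 4⁻¹ ≡ 6 (mod 23), so λ ≡ 12·6 ≡ 3.
  x = λ² - 11 - 11 = 9 - 22 ≡ 10; y = λ·(11 - 10) - 2 ≡ 1. → (10, 1)

(10, 1)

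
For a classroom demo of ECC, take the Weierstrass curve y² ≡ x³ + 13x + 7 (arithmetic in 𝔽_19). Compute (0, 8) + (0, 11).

The two points share x = 0 and their y-coordinates satisfy 8 + 11 ≡ 0 (mod 19), so they are inverses. Their sum is the point at infinity.

O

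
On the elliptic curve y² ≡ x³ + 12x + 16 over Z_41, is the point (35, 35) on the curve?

no

y² = 35² ≡ 36; x³ + 12x + 16 = 43311 ≡ 15 (mod 41). 36 ≠ 15.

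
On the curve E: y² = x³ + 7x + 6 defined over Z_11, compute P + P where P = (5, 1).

(10, 3)

tangent at (5, 1): λ = (3·5² + 7)/(2·1) ≡ 5/2. 2⁻¹ ≡ 6 (mod 11), so λ ≡ 5·6 ≡ 8.
  x = λ² - 5 - 5 = 64 - 10 ≡ 10; y = λ·(5 - 10) - 1 ≡ 3. → (10, 3)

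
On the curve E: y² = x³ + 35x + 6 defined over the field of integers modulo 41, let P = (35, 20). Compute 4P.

Repeated addition: build up to 4P.
2P: tangent at (35, 20): λ = (3·35² + 35)/(2·20) ≡ 20/40. 40⁻¹ ≡ 40 (mod 41), so λ ≡ 20·40 ≡ 21.
  x = λ² - 35 - 35 = 441 - 70 ≡ 2; y = λ·(35 - 2) - 20 ≡ 17. → (2, 17)
3P: (2, 17) + (35, 20). λ = (20 - 17)/(35 - 2) ≡ 3/33 mod 41. 33⁻¹ ≡ 5 (mod 41), so λ ≡ 15.
  x = λ² - 2 - 35 = 225 - 37 ≡ 24; y = λ·(2 - 24) - 17 ≡ 22. → (24, 22)
4P: (24, 22) + (35, 20). λ = (20 - 22)/(35 - 24) ≡ 39/11 mod 41. 11⁻¹ ≡ 15 (mod 41) since 11·15 = 165 ≡ 1, so λ ≡ 11.
  x = λ² - 24 - 35 = 121 - 59 ≡ 21; y = λ·(24 - 21) - 22 ≡ 11. → (21, 11)

(21, 11)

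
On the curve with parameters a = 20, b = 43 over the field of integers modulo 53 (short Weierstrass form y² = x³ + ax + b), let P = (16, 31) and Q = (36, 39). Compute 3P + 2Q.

(16, 22)

First 3P:
Repeated addition: build up to 3P.
2P: tangent at (16, 31): λ = (3·16² + 20)/(2·31) ≡ 46/9. 9⁻¹ ≡ 6 (mod 53), so λ ≡ 46·6 ≡ 11.
  x = λ² - 16 - 16 = 121 - 32 ≡ 36; y = λ·(16 - 36) - 31 ≡ 14. → (36, 14)
3P: (36, 14) + (16, 31). λ = (31 - 14)/(16 - 36) ≡ 17/33 mod 53. 33⁻¹ ≡ 45 (mod 53) since 33·45 = 1485 ≡ 1, so λ ≡ 23.
  x = λ² - 36 - 16 = 529 - 52 ≡ 0; y = λ·(36 - 0) - 14 ≡ 19. → (0, 19)
3P = (0, 19).
Next 2Q:
Repeated addition: build up to 2Q.
2Q: tangent at (36, 39): λ = (3·36² + 20)/(2·39) ≡ 39/25. 25⁻¹ ≡ 17 (mod 53), so λ ≡ 39·17 ≡ 27.
  x = λ² - 36 - 36 = 729 - 72 ≡ 21; y = λ·(36 - 21) - 39 ≡ 48. → (21, 48)
2Q = (21, 48).
Finally 3P + 2Q:
(0, 19) + (21, 48). λ = (48 - 19)/(21 - 0) ≡ 29/21 mod 53. 21⁻¹ ≡ 48 (mod 53), so λ ≡ 14.
  x = λ² - 0 - 21 = 196 - 21 ≡ 16; y = λ·(0 - 16) - 19 ≡ 22. → (16, 22)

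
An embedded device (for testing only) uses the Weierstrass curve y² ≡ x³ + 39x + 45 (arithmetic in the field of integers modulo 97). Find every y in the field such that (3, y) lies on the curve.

x³ + 39x + 45 = 189 ≡ 92 (mod 97).
92 is a non-residue mod 97; no y exists.

none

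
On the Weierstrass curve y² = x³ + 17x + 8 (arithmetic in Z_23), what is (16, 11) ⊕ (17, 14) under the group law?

(22, 17)

(16, 11) + (17, 14). λ = (14 - 11)/(17 - 16) ≡ 3/1 mod 23. 1⁻¹ ≡ 1 (mod 23) since 1·1 = 1 ≡ 1, so λ ≡ 3.
  x = λ² - 16 - 17 = 9 - 33 ≡ 22; y = λ·(16 - 22) - 11 ≡ 17. → (22, 17)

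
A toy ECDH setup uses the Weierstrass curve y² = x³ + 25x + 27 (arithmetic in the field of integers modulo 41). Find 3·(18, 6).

Write Q = (18, 6).
Repeated addition: build up to 3Q.
2Q: tangent at (18, 6): λ = (3·18² + 25)/(2·6) ≡ 13/12. 12⁻¹ ≡ 24 (mod 41), so λ ≡ 13·24 ≡ 25.
  x = λ² - 18 - 18 = 625 - 36 ≡ 15; y = λ·(18 - 15) - 6 ≡ 28. → (15, 28)
3Q: (15, 28) + (18, 6). λ = (6 - 28)/(18 - 15) ≡ 19/3 mod 41. 3⁻¹ ≡ 14 (mod 41) since 3·14 = 42 ≡ 1, so λ ≡ 20.
  x = λ² - 15 - 18 = 400 - 33 ≡ 39; y = λ·(15 - 39) - 28 ≡ 25. → (39, 25)

(39, 25)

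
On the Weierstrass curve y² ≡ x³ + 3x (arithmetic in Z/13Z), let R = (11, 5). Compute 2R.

(3, 7)

tangent at (11, 5): λ = (3·11² + 3)/(2·5) ≡ 2/10. 10⁻¹ ≡ 4 (mod 13) since 10·4 = 40 ≡ 1, so λ ≡ 2·4 ≡ 8.
  x = λ² - 11 - 11 = 64 - 22 ≡ 3; y = λ·(11 - 3) - 5 ≡ 7. → (3, 7)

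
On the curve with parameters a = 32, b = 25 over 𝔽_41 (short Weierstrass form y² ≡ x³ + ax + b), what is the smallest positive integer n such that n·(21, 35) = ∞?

11

2P: tangent at (21, 35): λ = (3·21² + 32)/(2·35) ≡ 2/29. 29⁻¹ ≡ 17 (mod 41), so λ ≡ 2·17 ≡ 34.
  x = λ² - 21 - 21 = 1156 - 42 ≡ 7; y = λ·(21 - 7) - 35 ≡ 31. → (7, 31)
3P: (7, 31) + (21, 35). λ = (35 - 31)/(21 - 7) ≡ 4/14 mod 41. 14⁻¹ ≡ 3 (mod 41) since 14·3 = 42 ≡ 1, so λ ≡ 12.
  x = λ² - 7 - 21 = 144 - 28 ≡ 34; y = λ·(7 - 34) - 31 ≡ 14. → (34, 14)
4P: (34, 14) + (21, 35). λ = (35 - 14)/(21 - 34) ≡ 21/28 mod 41. 28⁻¹ ≡ 22 (mod 41), so λ ≡ 11.
  x = λ² - 34 - 21 = 121 - 55 ≡ 25; y = λ·(34 - 25) - 14 ≡ 3. → (25, 3)
5P: (25, 3) + (21, 35). λ = (35 - 3)/(21 - 25) ≡ 32/37 mod 41. 37⁻¹ ≡ 10 (mod 41), so λ ≡ 33.
  x = λ² - 25 - 21 = 1089 - 46 ≡ 18; y = λ·(25 - 18) - 3 ≡ 23. → (18, 23)
6P: (18, 23) + (21, 35). λ = (35 - 23)/(21 - 18) ≡ 12/3 mod 41. 3⁻¹ ≡ 14 (mod 41) since 3·14 = 42 ≡ 1, so λ ≡ 4.
  x = λ² - 18 - 21 = 16 - 39 ≡ 18; y = λ·(18 - 18) - 23 ≡ 18. → (18, 18)
7P: (18, 18) + (21, 35). λ = (35 - 18)/(21 - 18) ≡ 17/3 mod 41. 3⁻¹ ≡ 14 (mod 41), so λ ≡ 33.
  x = λ² - 18 - 21 = 1089 - 39 ≡ 25; y = λ·(18 - 25) - 18 ≡ 38. → (25, 38)
8P: (25, 38) + (21, 35). λ = (35 - 38)/(21 - 25) ≡ 38/37 mod 41. 37⁻¹ ≡ 10 (mod 41) since 37·10 = 370 ≡ 1, so λ ≡ 11.
  x = λ² - 25 - 21 = 121 - 46 ≡ 34; y = λ·(25 - 34) - 38 ≡ 27. → (34, 27)
9P: (34, 27) + (21, 35). λ = (35 - 27)/(21 - 34) ≡ 8/28 mod 41. 28⁻¹ ≡ 22 (mod 41), so λ ≡ 12.
  x = λ² - 34 - 21 = 144 - 55 ≡ 7; y = λ·(34 - 7) - 27 ≡ 10. → (7, 10)
10P: (7, 10) + (21, 35). λ = (35 - 10)/(21 - 7) ≡ 25/14 mod 41. 14⁻¹ ≡ 3 (mod 41), so λ ≡ 34.
  x = λ² - 7 - 21 = 1156 - 28 ≡ 21; y = λ·(7 - 21) - 10 ≡ 6. → (21, 6)
11P: (21, 6) + (21, 35): same x and y₁ ≡ -y₂, so the sum is ∞.
11P = ∞, so the order is 11.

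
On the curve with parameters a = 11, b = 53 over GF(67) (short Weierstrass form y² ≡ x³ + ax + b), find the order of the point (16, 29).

2P: tangent at (16, 29): λ = (3·16² + 11)/(2·29) ≡ 42/58. 58⁻¹ ≡ 52 (mod 67), so λ ≡ 42·52 ≡ 40.
  x = λ² - 16 - 16 = 1600 - 32 ≡ 27; y = λ·(16 - 27) - 29 ≡ 0. → (27, 0)
3P: (27, 0) + (16, 29). λ = (29 - 0)/(16 - 27) ≡ 29/56 mod 67. 56⁻¹ ≡ 6 (mod 67), so λ ≡ 40.
  x = λ² - 27 - 16 = 1600 - 43 ≡ 16; y = λ·(27 - 16) - 0 ≡ 38. → (16, 38)
4P: (16, 38) + (16, 29): same x and y₁ ≡ -y₂, so the sum is ∞.
4P = ∞, so the order is 4.

4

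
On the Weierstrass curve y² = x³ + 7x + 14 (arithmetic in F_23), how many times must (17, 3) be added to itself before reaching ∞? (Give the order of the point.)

5

2P: tangent at (17, 3): λ = (3·17² + 7)/(2·3) ≡ 0/6. 6⁻¹ ≡ 4 (mod 23), so λ ≡ 0·4 ≡ 0.
  x = λ² - 17 - 17 = 0 - 34 ≡ 12; y = λ·(17 - 12) - 3 ≡ 20. → (12, 20)
3P: (12, 20) + (17, 3). λ = (3 - 20)/(17 - 12) ≡ 6/5 mod 23. 5⁻¹ ≡ 14 (mod 23) since 5·14 = 70 ≡ 1, so λ ≡ 15.
  x = λ² - 12 - 17 = 225 - 29 ≡ 12; y = λ·(12 - 12) - 20 ≡ 3. → (12, 3)
4P: (12, 3) + (17, 3). λ = (3 - 3)/(17 - 12) ≡ 0/5 mod 23. 5⁻¹ ≡ 14 (mod 23), so λ ≡ 0.
  x = λ² - 12 - 17 = 0 - 29 ≡ 17; y = λ·(12 - 17) - 3 ≡ 20. → (17, 20)
5P: (17, 20) + (17, 3): same x and y₁ ≡ -y₂, so the sum is ∞.
5P = ∞, so the order is 5.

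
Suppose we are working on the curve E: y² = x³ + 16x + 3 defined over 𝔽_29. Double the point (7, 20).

tangent at (7, 20): λ = (3·7² + 16)/(2·20) ≡ 18/11. 11⁻¹ ≡ 8 (mod 29), so λ ≡ 18·8 ≡ 28.
  x = λ² - 7 - 7 = 784 - 14 ≡ 16; y = λ·(7 - 16) - 20 ≡ 18. → (16, 18)

(16, 18)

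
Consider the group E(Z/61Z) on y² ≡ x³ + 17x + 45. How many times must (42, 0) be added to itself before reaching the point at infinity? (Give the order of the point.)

2P: (42, 0) + (42, 0): same x and y₁ ≡ -y₂, so the sum is the point at infinity.
2P = the point at infinity, so the order is 2.

2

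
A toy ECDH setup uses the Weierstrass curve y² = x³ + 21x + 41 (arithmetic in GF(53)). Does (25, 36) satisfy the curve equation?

y² = 36² ≡ 24; x³ + 21x + 41 = 16191 ≡ 26 (mod 53). 24 ≠ 26.

no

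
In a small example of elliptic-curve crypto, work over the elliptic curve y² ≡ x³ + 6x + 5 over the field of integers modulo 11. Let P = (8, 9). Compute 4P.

(0, 4)

Repeated addition: build up to 4P.
2P: tangent at (8, 9): λ = (3·8² + 6)/(2·9) ≡ 0/7. 7⁻¹ ≡ 8 (mod 11), so λ ≡ 0·8 ≡ 0.
  x = λ² - 8 - 8 = 0 - 16 ≡ 6; y = λ·(8 - 6) - 9 ≡ 2. → (6, 2)
3P: (6, 2) + (8, 9). λ = (9 - 2)/(8 - 6) ≡ 7/2 mod 11. 2⁻¹ ≡ 6 (mod 11), so λ ≡ 9.
  x = λ² - 6 - 8 = 81 - 14 ≡ 1; y = λ·(6 - 1) - 2 ≡ 10. → (1, 10)
4P: (1, 10) + (8, 9). λ = (9 - 10)/(8 - 1) ≡ 10/7 mod 11. 7⁻¹ ≡ 8 (mod 11) since 7·8 = 56 ≡ 1, so λ ≡ 3.
  x = λ² - 1 - 8 = 9 - 9 ≡ 0; y = λ·(1 - 0) - 10 ≡ 4. → (0, 4)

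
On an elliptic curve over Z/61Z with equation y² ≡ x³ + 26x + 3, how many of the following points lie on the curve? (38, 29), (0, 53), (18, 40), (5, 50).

(38, 29): 29² ≡ 48, rhs ≡ 48 → on.
(0, 53): 53² ≡ 3, rhs ≡ 3 → on.
(18, 40): 40² ≡ 14, rhs ≡ 20 → off.
(5, 50): 50² ≡ 60, rhs ≡ 14 → off.

2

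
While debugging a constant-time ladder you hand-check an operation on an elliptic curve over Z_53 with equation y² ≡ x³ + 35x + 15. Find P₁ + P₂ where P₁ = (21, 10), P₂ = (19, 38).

(21, 10) + (19, 38). λ = (38 - 10)/(19 - 21) ≡ 28/51 mod 53. 51⁻¹ ≡ 26 (mod 53), so λ ≡ 39.
  x = λ² - 21 - 19 = 1521 - 40 ≡ 50; y = λ·(21 - 50) - 10 ≡ 25. → (50, 25)

(50, 25)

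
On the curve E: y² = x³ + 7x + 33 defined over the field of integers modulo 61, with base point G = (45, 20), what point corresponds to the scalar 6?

Repeated addition: build up to 6G.
2G: tangent at (45, 20): λ = (3·45² + 7)/(2·20) ≡ 43/40. 40⁻¹ ≡ 29 (mod 61), so λ ≡ 43·29 ≡ 27.
  x = λ² - 45 - 45 = 729 - 90 ≡ 29; y = λ·(45 - 29) - 20 ≡ 46. → (29, 46)
3G: (29, 46) + (45, 20). λ = (20 - 46)/(45 - 29) ≡ 35/16 mod 61. 16⁻¹ ≡ 42 (mod 61), so λ ≡ 6.
  x = λ² - 29 - 45 = 36 - 74 ≡ 23; y = λ·(29 - 23) - 46 ≡ 51. → (23, 51)
4G: (23, 51) + (45, 20). λ = (20 - 51)/(45 - 23) ≡ 30/22 mod 61. 22⁻¹ ≡ 25 (mod 61), so λ ≡ 18.
  x = λ² - 23 - 45 = 324 - 68 ≡ 12; y = λ·(23 - 12) - 51 ≡ 25. → (12, 25)
5G: (12, 25) + (45, 20). λ = (20 - 25)/(45 - 12) ≡ 56/33 mod 61. 33⁻¹ ≡ 37 (mod 61), so λ ≡ 59.
  x = λ² - 12 - 45 = 3481 - 57 ≡ 8; y = λ·(12 - 8) - 25 ≡ 28. → (8, 28)
6G: (8, 28) + (45, 20). λ = (20 - 28)/(45 - 8) ≡ 53/37 mod 61. 37⁻¹ ≡ 33 (mod 61), so λ ≡ 41.
  x = λ² - 8 - 45 = 1681 - 53 ≡ 42; y = λ·(8 - 42) - 28 ≡ 42. → (42, 42)

(42, 42)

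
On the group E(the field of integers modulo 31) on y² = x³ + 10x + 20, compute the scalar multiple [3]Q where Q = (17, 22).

(10, 2)

Repeated addition: build up to 3Q.
2Q: tangent at (17, 22): λ = (3·17² + 10)/(2·22) ≡ 9/13. 13⁻¹ ≡ 12 (mod 31) since 13·12 = 156 ≡ 1, so λ ≡ 9·12 ≡ 15.
  x = λ² - 17 - 17 = 225 - 34 ≡ 5; y = λ·(17 - 5) - 22 ≡ 3. → (5, 3)
3Q: (5, 3) + (17, 22). λ = (22 - 3)/(17 - 5) ≡ 19/12 mod 31. 12⁻¹ ≡ 13 (mod 31) since 12·13 = 156 ≡ 1, so λ ≡ 30.
  x = λ² - 5 - 17 = 900 - 22 ≡ 10; y = λ·(5 - 10) - 3 ≡ 2. → (10, 2)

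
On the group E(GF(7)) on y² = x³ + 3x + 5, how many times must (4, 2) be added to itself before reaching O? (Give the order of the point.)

7

2P: tangent at (4, 2): λ = (3·4² + 3)/(2·2) ≡ 2/4. 4⁻¹ ≡ 2 (mod 7) since 4·2 = 8 ≡ 1, so λ ≡ 2·2 ≡ 4.
  x = λ² - 4 - 4 = 16 - 8 ≡ 1; y = λ·(4 - 1) - 2 ≡ 3. → (1, 3)
3P: (1, 3) + (4, 2). λ = (2 - 3)/(4 - 1) ≡ 6/3 mod 7. 3⁻¹ ≡ 5 (mod 7), so λ ≡ 2.
  x = λ² - 1 - 4 = 4 - 5 ≡ 6; y = λ·(1 - 6) - 3 ≡ 1. → (6, 1)
4P: (6, 1) + (4, 2). λ = (2 - 1)/(4 - 6) ≡ 1/5 mod 7. 5⁻¹ ≡ 3 (mod 7), so λ ≡ 3.
  x = λ² - 6 - 4 = 9 - 10 ≡ 6; y = λ·(6 - 6) - 1 ≡ 6. → (6, 6)
5P: (6, 6) + (4, 2). λ = (2 - 6)/(4 - 6) ≡ 3/5 mod 7. 5⁻¹ ≡ 3 (mod 7) since 5·3 = 15 ≡ 1, so λ ≡ 2.
  x = λ² - 6 - 4 = 4 - 10 ≡ 1; y = λ·(6 - 1) - 6 ≡ 4. → (1, 4)
6P: (1, 4) + (4, 2). λ = (2 - 4)/(4 - 1) ≡ 5/3 mod 7. 3⁻¹ ≡ 5 (mod 7) since 3·5 = 15 ≡ 1, so λ ≡ 4.
  x = λ² - 1 - 4 = 16 - 5 ≡ 4; y = λ·(1 - 4) - 4 ≡ 5. → (4, 5)
7P: (4, 5) + (4, 2): same x and y₁ ≡ -y₂, so the sum is O.
7P = O, so the order is 7.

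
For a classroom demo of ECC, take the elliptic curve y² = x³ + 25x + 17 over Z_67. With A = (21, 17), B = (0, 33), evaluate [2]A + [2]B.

(14, 30)

First 2A:
Repeated addition: build up to 2A.
2A: tangent at (21, 17): λ = (3·21² + 25)/(2·17) ≡ 8/34. 34⁻¹ ≡ 2 (mod 67), so λ ≡ 8·2 ≡ 16.
  x = λ² - 21 - 21 = 256 - 42 ≡ 13; y = λ·(21 - 13) - 17 ≡ 44. → (13, 44)
2A = (13, 44).
Next 2B:
Repeated addition: build up to 2B.
2B: tangent at (0, 33): λ = (3·0² + 25)/(2·33) ≡ 25/66. 66⁻¹ ≡ 66 (mod 67) since 66·66 = 4356 ≡ 1, so λ ≡ 25·66 ≡ 42.
  x = λ² - 0 - 0 = 1764 - 0 ≡ 22; y = λ·(0 - 22) - 33 ≡ 48. → (22, 48)
2B = (22, 48).
Finally 2A + 2B:
(13, 44) + (22, 48). λ = (48 - 44)/(22 - 13) ≡ 4/9 mod 67. 9⁻¹ ≡ 15 (mod 67), so λ ≡ 60.
  x = λ² - 13 - 22 = 3600 - 35 ≡ 14; y = λ·(13 - 14) - 44 ≡ 30. → (14, 30)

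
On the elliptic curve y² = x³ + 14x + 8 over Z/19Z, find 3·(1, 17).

(3, 18)

Write Q = (1, 17).
Repeated addition: build up to 3Q.
2Q: tangent at (1, 17): λ = (3·1² + 14)/(2·17) ≡ 17/15. 15⁻¹ ≡ 14 (mod 19) since 15·14 = 210 ≡ 1, so λ ≡ 17·14 ≡ 10.
  x = λ² - 1 - 1 = 100 - 2 ≡ 3; y = λ·(1 - 3) - 17 ≡ 1. → (3, 1)
3Q: (3, 1) + (1, 17). λ = (17 - 1)/(1 - 3) ≡ 16/17 mod 19. 17⁻¹ ≡ 9 (mod 19), so λ ≡ 11.
  x = λ² - 3 - 1 = 121 - 4 ≡ 3; y = λ·(3 - 3) - 1 ≡ 18. → (3, 18)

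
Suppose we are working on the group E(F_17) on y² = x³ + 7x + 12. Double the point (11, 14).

(3, 14)

tangent at (11, 14): λ = (3·11² + 7)/(2·14) ≡ 13/11. 11⁻¹ ≡ 14 (mod 17) since 11·14 = 154 ≡ 1, so λ ≡ 13·14 ≡ 12.
  x = λ² - 11 - 11 = 144 - 22 ≡ 3; y = λ·(11 - 3) - 14 ≡ 14. → (3, 14)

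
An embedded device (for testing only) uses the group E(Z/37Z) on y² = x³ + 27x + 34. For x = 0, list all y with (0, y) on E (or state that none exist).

x³ + 27x + 34 = 34 ≡ 34 (mod 37).
Square roots of 34 mod 37: 16 and 21 (since 16² = 256 ≡ 34).

16, 21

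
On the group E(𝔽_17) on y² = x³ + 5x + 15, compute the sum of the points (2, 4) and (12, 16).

(2, 4) + (12, 16). λ = (16 - 4)/(12 - 2) ≡ 12/10 mod 17. 10⁻¹ ≡ 12 (mod 17), so λ ≡ 8.
  x = λ² - 2 - 12 = 64 - 14 ≡ 16; y = λ·(2 - 16) - 4 ≡ 3. → (16, 3)

(16, 3)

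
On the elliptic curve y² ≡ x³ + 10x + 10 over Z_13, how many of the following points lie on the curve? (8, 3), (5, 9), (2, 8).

2

(8, 3): 3² ≡ 9, rhs ≡ 4 → off.
(5, 9): 9² ≡ 3, rhs ≡ 3 → on.
(2, 8): 8² ≡ 12, rhs ≡ 12 → on.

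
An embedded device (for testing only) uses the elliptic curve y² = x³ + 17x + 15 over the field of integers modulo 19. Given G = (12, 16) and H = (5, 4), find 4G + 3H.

First 4G:
Repeated addition: build up to 4G.
2G: tangent at (12, 16): λ = (3·12² + 17)/(2·16) ≡ 12/13. 13⁻¹ ≡ 3 (mod 19), so λ ≡ 12·3 ≡ 17.
  x = λ² - 12 - 12 = 289 - 24 ≡ 18; y = λ·(12 - 18) - 16 ≡ 15. → (18, 15)
3G: (18, 15) + (12, 16). λ = (16 - 15)/(12 - 18) ≡ 1/13 mod 19. 13⁻¹ ≡ 3 (mod 19) since 13·3 = 39 ≡ 1, so λ ≡ 3.
  x = λ² - 18 - 12 = 9 - 30 ≡ 17; y = λ·(18 - 17) - 15 ≡ 7. → (17, 7)
4G: (17, 7) + (12, 16). λ = (16 - 7)/(12 - 17) ≡ 9/14 mod 19. 14⁻¹ ≡ 15 (mod 19) since 14·15 = 210 ≡ 1, so λ ≡ 2.
  x = λ² - 17 - 12 = 4 - 29 ≡ 13; y = λ·(17 - 13) - 7 ≡ 1. → (13, 1)
4G = (13, 1).
Next 3H:
Repeated addition: build up to 3H.
2H: tangent at (5, 4): λ = (3·5² + 17)/(2·4) ≡ 16/8. 8⁻¹ ≡ 12 (mod 19) since 8·12 = 96 ≡ 1, so λ ≡ 16·12 ≡ 2.
  x = λ² - 5 - 5 = 4 - 10 ≡ 13; y = λ·(5 - 13) - 4 ≡ 18. → (13, 18)
3H: (13, 18) + (5, 4). λ = (4 - 18)/(5 - 13) ≡ 5/11 mod 19. 11⁻¹ ≡ 7 (mod 19) since 11·7 = 77 ≡ 1, so λ ≡ 16.
  x = λ² - 13 - 5 = 256 - 18 ≡ 10; y = λ·(13 - 10) - 18 ≡ 11. → (10, 11)
3H = (10, 11).
Finally 4G + 3H:
(13, 1) + (10, 11). λ = (11 - 1)/(10 - 13) ≡ 10/16 mod 19. 16⁻¹ ≡ 6 (mod 19), so λ ≡ 3.
  x = λ² - 13 - 10 = 9 - 23 ≡ 5; y = λ·(13 - 5) - 1 ≡ 4. → (5, 4)

(5, 4)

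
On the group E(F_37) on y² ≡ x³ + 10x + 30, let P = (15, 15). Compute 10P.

(32, 22)

Double-and-add on 10 = (1010)₂. Start with P = (15, 15) for the leading 1-bit.
double: tangent at (15, 15): λ = (3·15² + 10)/(2·15) ≡ 19/30. 30⁻¹ ≡ 21 (mod 37), so λ ≡ 19·21 ≡ 29.
  x = λ² - 15 - 15 = 841 - 30 ≡ 34; y = λ·(15 - 34) - 15 ≡ 26. → (34, 26)
double: tangent at (34, 26): λ = (3·34² + 10)/(2·26) ≡ 0/15. 15⁻¹ ≡ 5 (mod 37), so λ ≡ 0·5 ≡ 0.
  x = λ² - 34 - 34 = 0 - 68 ≡ 6; y = λ·(34 - 6) - 26 ≡ 11. → (6, 11)
add P: (6, 11) + (15, 15). λ = (15 - 11)/(15 - 6) ≡ 4/9 mod 37. 9⁻¹ ≡ 33 (mod 37), so λ ≡ 21.
  x = λ² - 6 - 15 = 441 - 21 ≡ 13; y = λ·(6 - 13) - 11 ≡ 27. → (13, 27)
double: tangent at (13, 27): λ = (3·13² + 10)/(2·27) ≡ 36/17. 17⁻¹ ≡ 24 (mod 37), so λ ≡ 36·24 ≡ 13.
  x = λ² - 13 - 13 = 169 - 26 ≡ 32; y = λ·(13 - 32) - 27 ≡ 22. → (32, 22)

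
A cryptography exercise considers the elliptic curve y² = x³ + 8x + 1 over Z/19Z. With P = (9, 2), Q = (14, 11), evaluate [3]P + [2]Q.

(18, 12)

First 3P:
Repeated addition: build up to 3P.
2P: tangent at (9, 2): λ = (3·9² + 8)/(2·2) ≡ 4/4. 4⁻¹ ≡ 5 (mod 19), so λ ≡ 4·5 ≡ 1.
  x = λ² - 9 - 9 = 1 - 18 ≡ 2; y = λ·(9 - 2) - 2 ≡ 5. → (2, 5)
3P: (2, 5) + (9, 2). λ = (2 - 5)/(9 - 2) ≡ 16/7 mod 19. 7⁻¹ ≡ 11 (mod 19), so λ ≡ 5.
  x = λ² - 2 - 9 = 25 - 11 ≡ 14; y = λ·(2 - 14) - 5 ≡ 11. → (14, 11)
3P = (14, 11).
Next 2Q:
Repeated addition: build up to 2Q.
2Q: tangent at (14, 11): λ = (3·14² + 8)/(2·11) ≡ 7/3. 3⁻¹ ≡ 13 (mod 19), so λ ≡ 7·13 ≡ 15.
  x = λ² - 14 - 14 = 225 - 28 ≡ 7; y = λ·(14 - 7) - 11 ≡ 18. → (7, 18)
2Q = (7, 18).
Finally 3P + 2Q:
(14, 11) + (7, 18). λ = (18 - 11)/(7 - 14) ≡ 7/12 mod 19. 12⁻¹ ≡ 8 (mod 19), so λ ≡ 18.
  x = λ² - 14 - 7 = 324 - 21 ≡ 18; y = λ·(14 - 18) - 11 ≡ 12. → (18, 12)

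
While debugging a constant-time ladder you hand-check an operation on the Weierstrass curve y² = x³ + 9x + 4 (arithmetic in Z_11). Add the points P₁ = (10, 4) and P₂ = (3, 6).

(10, 4) + (3, 6). λ = (6 - 4)/(3 - 10) ≡ 2/4 mod 11. 4⁻¹ ≡ 3 (mod 11) since 4·3 = 12 ≡ 1, so λ ≡ 6.
  x = λ² - 10 - 3 = 36 - 13 ≡ 1; y = λ·(10 - 1) - 4 ≡ 6. → (1, 6)

(1, 6)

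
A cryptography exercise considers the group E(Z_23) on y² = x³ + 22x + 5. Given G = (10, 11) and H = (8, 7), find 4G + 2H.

First 4G:
Double-and-add on 4 = (100)₂. Start with G = (10, 11) for the leading 1-bit.
double: tangent at (10, 11): λ = (3·10² + 22)/(2·11) ≡ 0/22. 22⁻¹ ≡ 22 (mod 23), so λ ≡ 0·22 ≡ 0.
  x = λ² - 10 - 10 = 0 - 20 ≡ 3; y = λ·(10 - 3) - 11 ≡ 12. → (3, 12)
double: tangent at (3, 12): λ = (3·3² + 22)/(2·12) ≡ 3/1. 1⁻¹ ≡ 1 (mod 23), so λ ≡ 3·1 ≡ 3.
  x = λ² - 3 - 3 = 9 - 6 ≡ 3; y = λ·(3 - 3) - 12 ≡ 11. → (3, 11)
4G = (3, 11).
Next 2H:
Repeated addition: build up to 2H.
2H: tangent at (8, 7): λ = (3·8² + 22)/(2·7) ≡ 7/14. 14⁻¹ ≡ 5 (mod 23) since 14·5 = 70 ≡ 1, so λ ≡ 7·5 ≡ 12.
  x = λ² - 8 - 8 = 144 - 16 ≡ 13; y = λ·(8 - 13) - 7 ≡ 2. → (13, 2)
2H = (13, 2).
Finally 4G + 2H:
(3, 11) + (13, 2). λ = (2 - 11)/(13 - 3) ≡ 14/10 mod 23. 10⁻¹ ≡ 7 (mod 23), so λ ≡ 6.
  x = λ² - 3 - 13 = 36 - 16 ≡ 20; y = λ·(3 - 20) - 11 ≡ 2. → (20, 2)

(20, 2)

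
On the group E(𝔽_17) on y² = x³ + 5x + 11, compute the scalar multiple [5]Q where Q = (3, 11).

Double-and-add on 5 = (101)₂. Start with Q = (3, 11) for the leading 1-bit.
double: tangent at (3, 11): λ = (3·3² + 5)/(2·11) ≡ 15/5. 5⁻¹ ≡ 7 (mod 17), so λ ≡ 15·7 ≡ 3.
  x = λ² - 3 - 3 = 9 - 6 ≡ 3; y = λ·(3 - 3) - 11 ≡ 6. → (3, 6)
double: tangent at (3, 6): λ = (3·3² + 5)/(2·6) ≡ 15/12. 12⁻¹ ≡ 10 (mod 17) since 12·10 = 120 ≡ 1, so λ ≡ 15·10 ≡ 14.
  x = λ² - 3 - 3 = 196 - 6 ≡ 3; y = λ·(3 - 3) - 6 ≡ 11. → (3, 11)
add Q: tangent at (3, 11): λ = (3·3² + 5)/(2·11) ≡ 15/5. 5⁻¹ ≡ 7 (mod 17) since 5·7 = 35 ≡ 1, so λ ≡ 15·7 ≡ 3.
  x = λ² - 3 - 3 = 9 - 6 ≡ 3; y = λ·(3 - 3) - 11 ≡ 6. → (3, 6)

(3, 6)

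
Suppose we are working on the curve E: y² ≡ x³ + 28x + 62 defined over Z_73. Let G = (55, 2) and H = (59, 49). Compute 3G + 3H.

(23, 68)

First 3G:
Repeated addition: build up to 3G.
2G: tangent at (55, 2): λ = (3·55² + 28)/(2·2) ≡ 51/4. 4⁻¹ ≡ 55 (mod 73), so λ ≡ 51·55 ≡ 31.
  x = λ² - 55 - 55 = 961 - 110 ≡ 48; y = λ·(55 - 48) - 2 ≡ 69. → (48, 69)
3G: (48, 69) + (55, 2). λ = (2 - 69)/(55 - 48) ≡ 6/7 mod 73. 7⁻¹ ≡ 21 (mod 73) since 7·21 = 147 ≡ 1, so λ ≡ 53.
  x = λ² - 48 - 55 = 2809 - 103 ≡ 5; y = λ·(48 - 5) - 69 ≡ 20. → (5, 20)
3G = (5, 20).
Next 3H:
Repeated addition: build up to 3H.
2H: tangent at (59, 49): λ = (3·59² + 28)/(2·49) ≡ 32/25. 25⁻¹ ≡ 38 (mod 73) since 25·38 = 950 ≡ 1, so λ ≡ 32·38 ≡ 48.
  x = λ² - 59 - 59 = 2304 - 118 ≡ 69; y = λ·(59 - 69) - 49 ≡ 55. → (69, 55)
3H: (69, 55) + (59, 49). λ = (49 - 55)/(59 - 69) ≡ 67/63 mod 73. 63⁻¹ ≡ 51 (mod 73) since 63·51 = 3213 ≡ 1, so λ ≡ 59.
  x = λ² - 69 - 59 = 3481 - 128 ≡ 68; y = λ·(69 - 68) - 55 ≡ 4. → (68, 4)
3H = (68, 4).
Finally 3G + 3H:
(5, 20) + (68, 4). λ = (4 - 20)/(68 - 5) ≡ 57/63 mod 73. 63⁻¹ ≡ 51 (mod 73), so λ ≡ 60.
  x = λ² - 5 - 68 = 3600 - 73 ≡ 23; y = λ·(5 - 23) - 20 ≡ 68. → (23, 68)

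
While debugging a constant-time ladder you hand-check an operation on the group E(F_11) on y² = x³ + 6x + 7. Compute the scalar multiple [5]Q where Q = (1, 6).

Double-and-add on 5 = (101)₂. Start with Q = (1, 6) for the leading 1-bit.
double: tangent at (1, 6): λ = (3·1² + 6)/(2·6) ≡ 9/1. 1⁻¹ ≡ 1 (mod 11) since 1·1 = 1 ≡ 1, so λ ≡ 9·1 ≡ 9.
  x = λ² - 1 - 1 = 81 - 2 ≡ 2; y = λ·(1 - 2) - 6 ≡ 7. → (2, 7)
double: tangent at (2, 7): λ = (3·2² + 6)/(2·7) ≡ 7/3. 3⁻¹ ≡ 4 (mod 11), so λ ≡ 7·4 ≡ 6.
  x = λ² - 2 - 2 = 36 - 4 ≡ 10; y = λ·(2 - 10) - 7 ≡ 0. → (10, 0)
add Q: (10, 0) + (1, 6). λ = (6 - 0)/(1 - 10) ≡ 6/2 mod 11. 2⁻¹ ≡ 6 (mod 11), so λ ≡ 3.
  x = λ² - 10 - 1 = 9 - 11 ≡ 9; y = λ·(10 - 9) - 0 ≡ 3. → (9, 3)

(9, 3)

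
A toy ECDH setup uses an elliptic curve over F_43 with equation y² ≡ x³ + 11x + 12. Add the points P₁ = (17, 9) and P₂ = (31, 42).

(17, 9) + (31, 42). λ = (42 - 9)/(31 - 17) ≡ 33/14 mod 43. 14⁻¹ ≡ 40 (mod 43), so λ ≡ 30.
  x = λ² - 17 - 31 = 900 - 48 ≡ 35; y = λ·(17 - 35) - 9 ≡ 10. → (35, 10)

(35, 10)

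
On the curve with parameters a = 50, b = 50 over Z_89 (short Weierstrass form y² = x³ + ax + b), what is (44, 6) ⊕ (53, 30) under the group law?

(9, 28)

(44, 6) + (53, 30). λ = (30 - 6)/(53 - 44) ≡ 24/9 mod 89. 9⁻¹ ≡ 10 (mod 89), so λ ≡ 62.
  x = λ² - 44 - 53 = 3844 - 97 ≡ 9; y = λ·(44 - 9) - 6 ≡ 28. → (9, 28)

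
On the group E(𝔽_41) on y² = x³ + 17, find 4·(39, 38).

Write Q = (39, 38).
Repeated addition: build up to 4Q.
2Q: tangent at (39, 38): λ = (3·39² + 0)/(2·38) ≡ 12/35. 35⁻¹ ≡ 34 (mod 41), so λ ≡ 12·34 ≡ 39.
  x = λ² - 39 - 39 = 1521 - 78 ≡ 8; y = λ·(39 - 8) - 38 ≡ 23. → (8, 23)
3Q: (8, 23) + (39, 38). λ = (38 - 23)/(39 - 8) ≡ 15/31 mod 41. 31⁻¹ ≡ 4 (mod 41), so λ ≡ 19.
  x = λ² - 8 - 39 = 361 - 47 ≡ 27; y = λ·(8 - 27) - 23 ≡ 26. → (27, 26)
4Q: (27, 26) + (39, 38). λ = (38 - 26)/(39 - 27) ≡ 12/12 mod 41. 12⁻¹ ≡ 24 (mod 41) since 12·24 = 288 ≡ 1, so λ ≡ 1.
  x = λ² - 27 - 39 = 1 - 66 ≡ 17; y = λ·(27 - 17) - 26 ≡ 25. → (17, 25)

(17, 25)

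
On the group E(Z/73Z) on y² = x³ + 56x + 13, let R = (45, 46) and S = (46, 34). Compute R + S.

(45, 46) + (46, 34). λ = (34 - 46)/(46 - 45) ≡ 61/1 mod 73. 1⁻¹ ≡ 1 (mod 73), so λ ≡ 61.
  x = λ² - 45 - 46 = 3721 - 91 ≡ 53; y = λ·(45 - 53) - 46 ≡ 50. → (53, 50)

(53, 50)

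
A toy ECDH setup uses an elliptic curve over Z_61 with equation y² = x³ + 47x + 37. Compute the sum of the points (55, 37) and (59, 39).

(54, 55)

(55, 37) + (59, 39). λ = (39 - 37)/(59 - 55) ≡ 2/4 mod 61. 4⁻¹ ≡ 46 (mod 61), so λ ≡ 31.
  x = λ² - 55 - 59 = 961 - 114 ≡ 54; y = λ·(55 - 54) - 37 ≡ 55. → (54, 55)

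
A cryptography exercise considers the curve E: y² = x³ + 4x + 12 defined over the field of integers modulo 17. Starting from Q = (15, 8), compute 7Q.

(15, 8)

Repeated addition: build up to 7Q.
2Q: tangent at (15, 8): λ = (3·15² + 4)/(2·8) ≡ 16/16. 16⁻¹ ≡ 16 (mod 17), so λ ≡ 16·16 ≡ 1.
  x = λ² - 15 - 15 = 1 - 30 ≡ 5; y = λ·(15 - 5) - 8 ≡ 2. → (5, 2)
3Q: (5, 2) + (15, 8). λ = (8 - 2)/(15 - 5) ≡ 6/10 mod 17. 10⁻¹ ≡ 12 (mod 17), so λ ≡ 4.
  x = λ² - 5 - 15 = 16 - 20 ≡ 13; y = λ·(5 - 13) - 2 ≡ 0. → (13, 0)
4Q: (13, 0) + (15, 8). λ = (8 - 0)/(15 - 13) ≡ 8/2 mod 17. 2⁻¹ ≡ 9 (mod 17), so λ ≡ 4.
  x = λ² - 13 - 15 = 16 - 28 ≡ 5; y = λ·(13 - 5) - 0 ≡ 15. → (5, 15)
5Q: (5, 15) + (15, 8). λ = (8 - 15)/(15 - 5) ≡ 10/10 mod 17. 10⁻¹ ≡ 12 (mod 17), so λ ≡ 1.
  x = λ² - 5 - 15 = 1 - 20 ≡ 15; y = λ·(5 - 15) - 15 ≡ 9. → (15, 9)
6Q: (15, 9) + (15, 8): same x and y₁ ≡ -y₂, so the sum is 𝒪.
7Q: 𝒪 + (15, 8) = (15, 8) (identity).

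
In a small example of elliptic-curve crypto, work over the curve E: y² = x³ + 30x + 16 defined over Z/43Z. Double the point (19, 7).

tangent at (19, 7): λ = (3·19² + 30)/(2·7) ≡ 38/14. 14⁻¹ ≡ 40 (mod 43), so λ ≡ 38·40 ≡ 15.
  x = λ² - 19 - 19 = 225 - 38 ≡ 15; y = λ·(19 - 15) - 7 ≡ 10. → (15, 10)

(15, 10)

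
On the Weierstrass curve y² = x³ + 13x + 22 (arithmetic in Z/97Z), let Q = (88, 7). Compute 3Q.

Repeated addition: build up to 3Q.
2Q: tangent at (88, 7): λ = (3·88² + 13)/(2·7) ≡ 62/14. 14⁻¹ ≡ 7 (mod 97) since 14·7 = 98 ≡ 1, so λ ≡ 62·7 ≡ 46.
  x = λ² - 88 - 88 = 2116 - 176 ≡ 0; y = λ·(88 - 0) - 7 ≡ 64. → (0, 64)
3Q: (0, 64) + (88, 7). λ = (7 - 64)/(88 - 0) ≡ 40/88 mod 97. 88⁻¹ ≡ 43 (mod 97), so λ ≡ 71.
  x = λ² - 0 - 88 = 5041 - 88 ≡ 6; y = λ·(0 - 6) - 64 ≡ 92. → (6, 92)

(6, 92)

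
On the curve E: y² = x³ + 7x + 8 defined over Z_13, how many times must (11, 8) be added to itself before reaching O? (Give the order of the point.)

2P: tangent at (11, 8): λ = (3·11² + 7)/(2·8) ≡ 6/3. 3⁻¹ ≡ 9 (mod 13), so λ ≡ 6·9 ≡ 2.
  x = λ² - 11 - 11 = 4 - 22 ≡ 8; y = λ·(11 - 8) - 8 ≡ 11. → (8, 11)
3P: (8, 11) + (11, 8). λ = (8 - 11)/(11 - 8) ≡ 10/3 mod 13. 3⁻¹ ≡ 9 (mod 13), so λ ≡ 12.
  x = λ² - 8 - 11 = 144 - 19 ≡ 8; y = λ·(8 - 8) - 11 ≡ 2. → (8, 2)
4P: (8, 2) + (11, 8). λ = (8 - 2)/(11 - 8) ≡ 6/3 mod 13. 3⁻¹ ≡ 9 (mod 13) since 3·9 = 27 ≡ 1, so λ ≡ 2.
  x = λ² - 8 - 11 = 4 - 19 ≡ 11; y = λ·(8 - 11) - 2 ≡ 5. → (11, 5)
5P: (11, 5) + (11, 8): same x and y₁ ≡ -y₂, so the sum is O.
5P = O, so the order is 5.

5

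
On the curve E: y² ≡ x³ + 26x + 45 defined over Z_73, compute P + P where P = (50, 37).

tangent at (50, 37): λ = (3·50² + 26)/(2·37) ≡ 7/1. 1⁻¹ ≡ 1 (mod 73), so λ ≡ 7·1 ≡ 7.
  x = λ² - 50 - 50 = 49 - 100 ≡ 22; y = λ·(50 - 22) - 37 ≡ 13. → (22, 13)

(22, 13)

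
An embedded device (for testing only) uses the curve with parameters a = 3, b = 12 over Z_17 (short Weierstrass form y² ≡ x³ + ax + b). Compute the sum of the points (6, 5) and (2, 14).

(6, 5) + (2, 14). λ = (14 - 5)/(2 - 6) ≡ 9/13 mod 17. 13⁻¹ ≡ 4 (mod 17), so λ ≡ 2.
  x = λ² - 6 - 2 = 4 - 8 ≡ 13; y = λ·(6 - 13) - 5 ≡ 15. → (13, 15)

(13, 15)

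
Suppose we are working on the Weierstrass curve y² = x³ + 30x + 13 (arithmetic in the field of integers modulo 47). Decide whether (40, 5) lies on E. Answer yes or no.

y² = 5² ≡ 25; x³ + 30x + 13 = 65213 ≡ 24 (mod 47). 25 ≠ 24.

no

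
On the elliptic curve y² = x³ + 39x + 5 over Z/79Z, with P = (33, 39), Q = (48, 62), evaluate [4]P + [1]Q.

First 4P:
Double-and-add on 4 = (100)₂. Start with P = (33, 39) for the leading 1-bit.
double: tangent at (33, 39): λ = (3·33² + 39)/(2·39) ≡ 67/78. 78⁻¹ ≡ 78 (mod 79) since 78·78 = 6084 ≡ 1, so λ ≡ 67·78 ≡ 12.
  x = λ² - 33 - 33 = 144 - 66 ≡ 78; y = λ·(33 - 78) - 39 ≡ 53. → (78, 53)
double: tangent at (78, 53): λ = (3·78² + 39)/(2·53) ≡ 42/27. 27⁻¹ ≡ 41 (mod 79), so λ ≡ 42·41 ≡ 63.
  x = λ² - 78 - 78 = 3969 - 156 ≡ 21; y = λ·(78 - 21) - 53 ≡ 62. → (21, 62)
4P = (21, 62).
Finally 4P + Q:
(21, 62) + (48, 62). λ = (62 - 62)/(48 - 21) ≡ 0/27 mod 79. 27⁻¹ ≡ 41 (mod 79), so λ ≡ 0.
  x = λ² - 21 - 48 = 0 - 69 ≡ 10; y = λ·(21 - 10) - 62 ≡ 17. → (10, 17)

(10, 17)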